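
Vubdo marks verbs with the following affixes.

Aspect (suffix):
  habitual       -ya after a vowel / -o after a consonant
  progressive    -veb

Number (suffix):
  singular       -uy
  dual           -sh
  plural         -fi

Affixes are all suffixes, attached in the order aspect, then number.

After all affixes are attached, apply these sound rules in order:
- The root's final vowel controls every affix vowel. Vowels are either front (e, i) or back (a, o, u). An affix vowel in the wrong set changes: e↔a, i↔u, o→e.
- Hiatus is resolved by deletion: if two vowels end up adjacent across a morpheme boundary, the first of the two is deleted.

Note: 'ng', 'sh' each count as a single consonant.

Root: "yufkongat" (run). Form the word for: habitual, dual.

Attach aspect habitual -o (after consonant 't') → yufkongato.
Attach number dual -sh → yufkongatosh.
Vowel harmony: no change.
Vowel deletion: no change.

yufkongatosh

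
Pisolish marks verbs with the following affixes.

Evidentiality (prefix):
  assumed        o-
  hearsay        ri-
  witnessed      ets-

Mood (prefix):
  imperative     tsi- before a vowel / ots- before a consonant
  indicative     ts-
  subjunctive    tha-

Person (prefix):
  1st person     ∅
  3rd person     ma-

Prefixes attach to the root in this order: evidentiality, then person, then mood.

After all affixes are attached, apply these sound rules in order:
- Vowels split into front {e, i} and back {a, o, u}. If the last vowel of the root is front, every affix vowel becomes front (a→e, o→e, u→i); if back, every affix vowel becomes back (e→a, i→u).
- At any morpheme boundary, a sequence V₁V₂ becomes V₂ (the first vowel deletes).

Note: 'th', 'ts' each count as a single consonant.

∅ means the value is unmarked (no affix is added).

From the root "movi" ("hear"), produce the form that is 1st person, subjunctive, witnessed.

thetsmovi

Attach evidentiality witnessed ets- → etsmovi.
person = 1st person: zero marking, form stays etsmovi.
Attach mood subjunctive tha- → thaetsmovi.
Apply vowel harmony: thaetsmovi → theetsmovi.
Apply vowel deletion: theetsmovi → thetsmovi.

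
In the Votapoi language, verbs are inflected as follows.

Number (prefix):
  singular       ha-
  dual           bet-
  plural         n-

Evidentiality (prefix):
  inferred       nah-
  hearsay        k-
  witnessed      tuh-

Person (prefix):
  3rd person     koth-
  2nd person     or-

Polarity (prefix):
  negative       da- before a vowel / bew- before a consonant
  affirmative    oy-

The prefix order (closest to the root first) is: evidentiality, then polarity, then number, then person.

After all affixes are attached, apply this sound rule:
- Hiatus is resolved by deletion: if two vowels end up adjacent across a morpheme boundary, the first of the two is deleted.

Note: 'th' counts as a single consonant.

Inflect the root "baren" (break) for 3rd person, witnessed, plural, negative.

kothnbewtuhbaren

Attach evidentiality witnessed tuh- → tuhbaren.
Attach polarity negative bew- (before consonant 't') → bewtuhbaren.
Attach number plural n- → nbewtuhbaren.
Attach person 3rd person koth- → kothnbewtuhbaren.
Vowel deletion: no change.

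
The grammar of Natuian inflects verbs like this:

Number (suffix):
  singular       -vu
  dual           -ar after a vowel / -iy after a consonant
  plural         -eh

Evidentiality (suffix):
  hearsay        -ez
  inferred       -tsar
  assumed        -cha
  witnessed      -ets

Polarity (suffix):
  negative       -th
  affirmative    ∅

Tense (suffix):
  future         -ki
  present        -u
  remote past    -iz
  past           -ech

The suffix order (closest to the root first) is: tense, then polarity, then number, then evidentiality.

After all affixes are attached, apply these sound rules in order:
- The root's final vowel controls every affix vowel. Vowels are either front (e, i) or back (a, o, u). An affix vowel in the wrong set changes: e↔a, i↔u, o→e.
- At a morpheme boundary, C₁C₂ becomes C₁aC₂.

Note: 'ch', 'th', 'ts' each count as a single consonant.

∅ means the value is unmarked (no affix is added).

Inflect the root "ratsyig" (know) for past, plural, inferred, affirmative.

Attach tense past -ech → ratsyigech.
polarity = affirmative: zero marking, form stays ratsyigech.
Attach number plural -eh → ratsyigecheh.
Attach evidentiality inferred -tsar → ratsyigechehtsar.
Apply vowel harmony: ratsyigechehtsar → ratsyigechehtser.
Apply epenthesis: ratsyigechehtser → ratsyigechehatser.

ratsyigechehatser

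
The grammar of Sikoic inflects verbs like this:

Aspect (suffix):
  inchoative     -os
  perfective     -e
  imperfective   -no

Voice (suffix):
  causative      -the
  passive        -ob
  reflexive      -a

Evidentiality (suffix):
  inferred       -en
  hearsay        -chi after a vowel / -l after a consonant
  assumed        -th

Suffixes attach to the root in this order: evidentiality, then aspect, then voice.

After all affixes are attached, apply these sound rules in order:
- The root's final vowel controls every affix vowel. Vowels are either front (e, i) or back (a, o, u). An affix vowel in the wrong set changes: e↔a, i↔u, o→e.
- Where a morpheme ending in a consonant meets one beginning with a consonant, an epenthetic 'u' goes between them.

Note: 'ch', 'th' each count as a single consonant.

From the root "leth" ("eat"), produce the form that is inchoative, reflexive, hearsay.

lethulese

Attach evidentiality hearsay -l (after consonant 'th') → lethl.
Attach aspect inchoative -os → lethlos.
Attach voice reflexive -a → lethlosa.
Apply vowel harmony: lethlosa → lethlese.
Apply epenthesis: lethlese → lethulese.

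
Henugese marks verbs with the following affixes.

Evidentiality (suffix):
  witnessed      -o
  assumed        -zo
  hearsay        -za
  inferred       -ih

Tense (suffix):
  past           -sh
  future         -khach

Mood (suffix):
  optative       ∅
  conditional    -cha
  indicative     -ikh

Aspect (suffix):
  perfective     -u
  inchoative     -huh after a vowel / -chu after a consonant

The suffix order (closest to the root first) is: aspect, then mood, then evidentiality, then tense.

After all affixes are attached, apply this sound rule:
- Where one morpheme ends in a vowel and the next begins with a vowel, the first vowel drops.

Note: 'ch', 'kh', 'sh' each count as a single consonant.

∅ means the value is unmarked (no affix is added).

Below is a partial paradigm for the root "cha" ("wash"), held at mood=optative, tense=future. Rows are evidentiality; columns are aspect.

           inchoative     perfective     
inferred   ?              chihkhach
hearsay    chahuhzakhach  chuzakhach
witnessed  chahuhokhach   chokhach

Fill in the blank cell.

chahuhihkhach

Attach aspect inchoative -huh (after vowel 'a') → chahuh.
mood = optative: zero marking, form stays chahuh.
Attach evidentiality inferred -ih → chahuhih.
Attach tense future -khach → chahuhihkhach.
Vowel deletion: no change.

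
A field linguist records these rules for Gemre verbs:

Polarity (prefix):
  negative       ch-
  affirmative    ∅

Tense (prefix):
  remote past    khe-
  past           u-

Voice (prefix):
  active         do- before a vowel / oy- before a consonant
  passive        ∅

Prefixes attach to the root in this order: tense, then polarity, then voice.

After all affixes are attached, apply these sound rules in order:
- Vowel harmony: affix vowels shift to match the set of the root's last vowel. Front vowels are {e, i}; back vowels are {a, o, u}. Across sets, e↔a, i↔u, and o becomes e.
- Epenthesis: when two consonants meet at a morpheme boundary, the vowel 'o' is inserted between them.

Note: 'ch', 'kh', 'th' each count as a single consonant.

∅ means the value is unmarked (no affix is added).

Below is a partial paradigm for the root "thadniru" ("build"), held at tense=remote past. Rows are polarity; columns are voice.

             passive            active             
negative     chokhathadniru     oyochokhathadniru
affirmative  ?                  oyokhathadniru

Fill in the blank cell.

khathadniru

Attach tense remote past khe- → khethadniru.
polarity = affirmative: zero marking, form stays khethadniru.
voice = passive: zero marking, form stays khethadniru.
Apply vowel harmony: khethadniru → khathadniru.
Epenthesis: no change.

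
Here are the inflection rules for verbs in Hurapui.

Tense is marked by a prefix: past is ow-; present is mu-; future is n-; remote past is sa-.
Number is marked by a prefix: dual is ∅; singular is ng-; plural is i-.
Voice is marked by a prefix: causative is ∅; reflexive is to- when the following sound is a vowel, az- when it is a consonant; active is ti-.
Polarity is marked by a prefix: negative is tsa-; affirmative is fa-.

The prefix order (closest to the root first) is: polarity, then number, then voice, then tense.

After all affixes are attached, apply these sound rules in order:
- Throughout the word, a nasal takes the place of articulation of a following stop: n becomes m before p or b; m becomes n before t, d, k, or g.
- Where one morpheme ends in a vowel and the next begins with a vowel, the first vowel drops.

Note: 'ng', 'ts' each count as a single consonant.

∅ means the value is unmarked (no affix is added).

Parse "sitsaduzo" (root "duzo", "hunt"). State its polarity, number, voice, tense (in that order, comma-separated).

negative, plural, causative, remote past

Segment: sa-i-tsa-duzo.
polarity: tsa- → negative.
number: i- → plural.
voice: ∅ → causative.
tense: sa- → remote past.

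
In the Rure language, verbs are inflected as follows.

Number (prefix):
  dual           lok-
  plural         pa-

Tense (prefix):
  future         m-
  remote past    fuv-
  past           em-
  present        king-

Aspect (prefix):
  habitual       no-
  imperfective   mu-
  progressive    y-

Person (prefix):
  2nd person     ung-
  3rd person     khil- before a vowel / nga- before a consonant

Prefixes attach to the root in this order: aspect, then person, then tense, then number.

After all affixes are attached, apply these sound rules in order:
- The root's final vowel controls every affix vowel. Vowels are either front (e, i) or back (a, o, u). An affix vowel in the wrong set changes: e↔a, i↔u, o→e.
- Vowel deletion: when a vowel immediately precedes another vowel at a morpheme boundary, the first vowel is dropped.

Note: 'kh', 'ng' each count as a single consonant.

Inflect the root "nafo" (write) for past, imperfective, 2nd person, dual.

Attach aspect imperfective mu- → munafo.
Attach person 2nd person ung- → ungmunafo.
Attach tense past em- → emungmunafo.
Attach number dual lok- → lokemungmunafo.
Apply vowel harmony: lokemungmunafo → lokamungmunafo.
Vowel deletion: no change.

lokamungmunafo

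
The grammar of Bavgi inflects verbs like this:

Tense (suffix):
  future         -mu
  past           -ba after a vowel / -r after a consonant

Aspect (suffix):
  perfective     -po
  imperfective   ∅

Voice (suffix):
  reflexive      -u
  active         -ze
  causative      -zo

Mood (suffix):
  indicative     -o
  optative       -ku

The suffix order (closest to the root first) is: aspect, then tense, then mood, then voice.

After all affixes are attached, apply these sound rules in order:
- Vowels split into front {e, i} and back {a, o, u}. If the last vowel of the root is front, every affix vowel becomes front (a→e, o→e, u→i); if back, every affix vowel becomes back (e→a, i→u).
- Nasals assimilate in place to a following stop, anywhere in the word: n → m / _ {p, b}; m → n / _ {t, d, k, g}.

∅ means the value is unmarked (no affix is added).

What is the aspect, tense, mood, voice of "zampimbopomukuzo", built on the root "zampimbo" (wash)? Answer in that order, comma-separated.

perfective, future, optative, causative

Segment: zampimbo-po-mu-ku-zo.
aspect: -po → perfective.
tense: -mu → future.
mood: -ku → optative.
voice: -zo → causative.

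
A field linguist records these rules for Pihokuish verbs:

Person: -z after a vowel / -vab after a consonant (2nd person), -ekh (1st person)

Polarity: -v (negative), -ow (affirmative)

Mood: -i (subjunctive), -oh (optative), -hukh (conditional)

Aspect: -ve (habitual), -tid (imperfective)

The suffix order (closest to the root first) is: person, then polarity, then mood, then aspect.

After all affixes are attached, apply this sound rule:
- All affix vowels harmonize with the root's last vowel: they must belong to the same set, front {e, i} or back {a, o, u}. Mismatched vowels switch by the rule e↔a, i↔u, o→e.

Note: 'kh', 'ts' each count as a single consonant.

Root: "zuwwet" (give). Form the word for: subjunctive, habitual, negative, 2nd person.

zuwwetvebvive

Attach person 2nd person -vab (after consonant 't') → zuwwetvab.
Attach polarity negative -v → zuwwetvabv.
Attach mood subjunctive -i → zuwwetvabvi.
Attach aspect habitual -ve → zuwwetvabvive.
Apply vowel harmony: zuwwetvabvive → zuwwetvebvive.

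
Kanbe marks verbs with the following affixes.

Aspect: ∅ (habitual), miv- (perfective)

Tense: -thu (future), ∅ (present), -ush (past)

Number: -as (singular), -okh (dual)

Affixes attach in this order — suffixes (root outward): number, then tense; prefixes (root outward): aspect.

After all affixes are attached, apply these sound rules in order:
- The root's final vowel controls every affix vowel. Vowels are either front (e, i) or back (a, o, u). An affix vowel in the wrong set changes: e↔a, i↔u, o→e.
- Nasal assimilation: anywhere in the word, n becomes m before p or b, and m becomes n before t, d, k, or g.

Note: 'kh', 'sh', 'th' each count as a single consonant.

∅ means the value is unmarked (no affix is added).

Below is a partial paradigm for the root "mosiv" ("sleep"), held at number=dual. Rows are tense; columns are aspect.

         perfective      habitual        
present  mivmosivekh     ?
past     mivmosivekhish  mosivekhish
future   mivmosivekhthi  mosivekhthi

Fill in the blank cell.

mosivekh

Attach number dual -okh → mosivokh.
tense = present: zero marking, form stays mosivokh.
aspect = habitual: zero marking, form stays mosivokh.
Apply vowel harmony: mosivokh → mosivekh.
Nasal assimilation: no change.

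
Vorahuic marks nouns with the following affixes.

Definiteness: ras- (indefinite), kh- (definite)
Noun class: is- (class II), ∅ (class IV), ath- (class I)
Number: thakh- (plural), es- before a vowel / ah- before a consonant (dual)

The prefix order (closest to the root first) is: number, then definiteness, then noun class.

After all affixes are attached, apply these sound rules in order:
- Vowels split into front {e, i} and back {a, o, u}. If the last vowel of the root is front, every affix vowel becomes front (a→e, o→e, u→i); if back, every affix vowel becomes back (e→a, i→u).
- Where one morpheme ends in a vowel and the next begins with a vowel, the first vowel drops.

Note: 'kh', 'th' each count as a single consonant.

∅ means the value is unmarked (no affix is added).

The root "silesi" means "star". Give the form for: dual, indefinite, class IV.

resehsilesi

Attach number dual ah- (before consonant 's') → ahsilesi.
Attach definiteness indefinite ras- → rasahsilesi.
noun class = class IV: zero marking, form stays rasahsilesi.
Apply vowel harmony: rasahsilesi → resehsilesi.
Vowel deletion: no change.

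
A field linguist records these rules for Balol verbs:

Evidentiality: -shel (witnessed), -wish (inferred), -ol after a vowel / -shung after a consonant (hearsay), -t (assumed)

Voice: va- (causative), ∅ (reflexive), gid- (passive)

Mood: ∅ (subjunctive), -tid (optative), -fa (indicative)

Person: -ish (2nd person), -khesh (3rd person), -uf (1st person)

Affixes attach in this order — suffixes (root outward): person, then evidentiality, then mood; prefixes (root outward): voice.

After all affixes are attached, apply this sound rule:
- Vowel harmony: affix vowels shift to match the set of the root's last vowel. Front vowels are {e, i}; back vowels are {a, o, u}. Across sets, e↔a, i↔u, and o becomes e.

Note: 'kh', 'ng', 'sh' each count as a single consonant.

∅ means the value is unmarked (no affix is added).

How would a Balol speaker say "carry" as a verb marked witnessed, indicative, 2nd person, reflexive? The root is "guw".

Attach person 2nd person -ish → guwish.
voice = reflexive: zero marking, form stays guwish.
Attach evidentiality witnessed -shel → guwishshel.
Attach mood indicative -fa → guwishshelfa.
Apply vowel harmony: guwishshelfa → guwushshalfa.

guwushshalfa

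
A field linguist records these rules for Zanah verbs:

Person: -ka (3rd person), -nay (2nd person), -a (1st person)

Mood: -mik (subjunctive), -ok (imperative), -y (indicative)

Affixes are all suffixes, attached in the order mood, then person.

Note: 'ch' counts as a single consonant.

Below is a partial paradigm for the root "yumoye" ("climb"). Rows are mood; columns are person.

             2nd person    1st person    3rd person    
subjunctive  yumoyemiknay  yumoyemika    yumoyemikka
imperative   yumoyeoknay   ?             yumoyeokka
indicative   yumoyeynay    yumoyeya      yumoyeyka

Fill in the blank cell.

yumoyeoka

Attach mood imperative -ok → yumoyeok.
Attach person 1st person -a → yumoyeoka.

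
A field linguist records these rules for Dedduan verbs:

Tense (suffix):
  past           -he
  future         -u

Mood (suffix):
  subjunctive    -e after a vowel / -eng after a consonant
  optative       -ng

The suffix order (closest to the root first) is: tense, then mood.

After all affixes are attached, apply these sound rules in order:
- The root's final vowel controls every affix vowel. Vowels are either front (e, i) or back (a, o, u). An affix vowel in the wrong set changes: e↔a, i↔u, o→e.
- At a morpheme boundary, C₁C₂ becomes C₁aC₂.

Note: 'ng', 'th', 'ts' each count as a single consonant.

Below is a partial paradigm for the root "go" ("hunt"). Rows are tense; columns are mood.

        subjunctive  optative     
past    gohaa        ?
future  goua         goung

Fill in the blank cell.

Attach tense past -he → gohe.
Attach mood optative -ng → goheng.
Apply vowel harmony: goheng → gohang.
Epenthesis: no change.

gohang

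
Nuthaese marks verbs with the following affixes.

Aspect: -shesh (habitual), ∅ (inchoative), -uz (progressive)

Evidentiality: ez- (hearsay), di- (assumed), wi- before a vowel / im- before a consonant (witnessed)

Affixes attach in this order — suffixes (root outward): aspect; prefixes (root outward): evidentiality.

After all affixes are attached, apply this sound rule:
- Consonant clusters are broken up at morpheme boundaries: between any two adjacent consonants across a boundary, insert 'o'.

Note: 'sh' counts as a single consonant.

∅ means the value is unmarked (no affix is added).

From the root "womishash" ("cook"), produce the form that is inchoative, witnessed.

imowomishash

aspect = inchoative: zero marking, form stays womishash.
Attach evidentiality witnessed im- (before consonant 'w') → imwomishash.
Apply epenthesis: imwomishash → imowomishash.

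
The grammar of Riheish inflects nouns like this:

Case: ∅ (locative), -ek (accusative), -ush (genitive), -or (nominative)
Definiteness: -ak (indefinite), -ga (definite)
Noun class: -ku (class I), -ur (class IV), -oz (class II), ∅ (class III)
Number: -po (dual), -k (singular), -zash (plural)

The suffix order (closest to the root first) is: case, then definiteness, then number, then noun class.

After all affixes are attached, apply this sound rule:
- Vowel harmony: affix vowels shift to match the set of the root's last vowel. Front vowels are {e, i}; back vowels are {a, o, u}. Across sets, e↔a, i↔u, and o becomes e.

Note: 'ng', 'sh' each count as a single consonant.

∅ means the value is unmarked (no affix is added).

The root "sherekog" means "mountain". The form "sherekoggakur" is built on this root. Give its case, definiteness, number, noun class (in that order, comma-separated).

Segment: sherekog-ga-k-ur.
case: ∅ → locative.
definiteness: -ga → definite.
number: -k → singular.
noun class: -ur → class IV.

locative, definite, singular, class IV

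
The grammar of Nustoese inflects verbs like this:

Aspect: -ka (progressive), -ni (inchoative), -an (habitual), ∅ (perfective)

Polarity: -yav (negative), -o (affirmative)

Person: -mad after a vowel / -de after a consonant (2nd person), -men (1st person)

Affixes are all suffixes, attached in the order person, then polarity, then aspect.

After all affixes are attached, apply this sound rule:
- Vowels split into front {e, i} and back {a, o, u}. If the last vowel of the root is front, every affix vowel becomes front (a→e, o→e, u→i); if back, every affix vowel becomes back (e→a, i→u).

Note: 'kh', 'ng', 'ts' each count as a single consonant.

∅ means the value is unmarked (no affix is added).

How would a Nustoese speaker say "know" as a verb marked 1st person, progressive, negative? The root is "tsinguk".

tsingukmanyavka

Attach person 1st person -men → tsingukmen.
Attach polarity negative -yav → tsingukmenyav.
Attach aspect progressive -ka → tsingukmenyavka.
Apply vowel harmony: tsingukmenyavka → tsingukmanyavka.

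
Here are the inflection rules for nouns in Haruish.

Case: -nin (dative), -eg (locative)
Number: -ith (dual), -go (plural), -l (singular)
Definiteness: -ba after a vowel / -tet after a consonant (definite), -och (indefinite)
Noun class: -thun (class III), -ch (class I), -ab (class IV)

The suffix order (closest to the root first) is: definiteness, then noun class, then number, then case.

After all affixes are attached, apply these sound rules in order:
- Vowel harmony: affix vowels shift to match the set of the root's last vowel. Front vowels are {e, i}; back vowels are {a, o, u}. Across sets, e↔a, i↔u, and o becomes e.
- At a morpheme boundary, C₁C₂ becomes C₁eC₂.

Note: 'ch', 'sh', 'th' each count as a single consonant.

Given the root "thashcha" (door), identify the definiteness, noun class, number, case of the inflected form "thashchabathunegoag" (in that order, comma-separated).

definite, class III, plural, locative

Segment: thashcha-ba-thun-go-eg.
definiteness: -ba/tet → definite.
noun class: -thun → class III.
number: -go → plural.
case: -eg → locative.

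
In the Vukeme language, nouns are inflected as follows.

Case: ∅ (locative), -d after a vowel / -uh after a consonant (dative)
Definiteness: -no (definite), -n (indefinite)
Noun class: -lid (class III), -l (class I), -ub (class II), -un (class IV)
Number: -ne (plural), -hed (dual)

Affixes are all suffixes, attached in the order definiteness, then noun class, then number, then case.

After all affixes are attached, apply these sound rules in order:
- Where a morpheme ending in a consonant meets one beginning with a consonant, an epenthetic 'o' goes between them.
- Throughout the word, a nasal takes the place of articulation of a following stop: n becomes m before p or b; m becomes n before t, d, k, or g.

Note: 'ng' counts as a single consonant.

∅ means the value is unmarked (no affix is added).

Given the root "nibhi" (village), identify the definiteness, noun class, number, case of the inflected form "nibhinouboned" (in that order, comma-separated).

definite, class II, plural, dative

Segment: nibhi-no-ub-ne-d.
definiteness: -no → definite.
noun class: -ub → class II.
number: -ne → plural.
case: -d/uh → dative.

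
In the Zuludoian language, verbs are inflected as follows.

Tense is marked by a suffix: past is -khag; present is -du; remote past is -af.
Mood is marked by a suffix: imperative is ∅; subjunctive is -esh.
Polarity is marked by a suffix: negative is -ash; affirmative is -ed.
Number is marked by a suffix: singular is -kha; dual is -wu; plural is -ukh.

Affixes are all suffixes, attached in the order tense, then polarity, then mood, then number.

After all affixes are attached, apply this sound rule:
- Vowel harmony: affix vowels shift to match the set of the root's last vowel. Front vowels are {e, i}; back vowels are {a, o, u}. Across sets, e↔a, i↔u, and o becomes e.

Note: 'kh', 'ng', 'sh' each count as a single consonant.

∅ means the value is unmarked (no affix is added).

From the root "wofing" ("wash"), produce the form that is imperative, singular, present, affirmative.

wofingdiedkhe

Attach tense present -du → wofingdu.
Attach polarity affirmative -ed → wofingdued.
mood = imperative: zero marking, form stays wofingdued.
Attach number singular -kha → wofingduedkha.
Apply vowel harmony: wofingduedkha → wofingdiedkhe.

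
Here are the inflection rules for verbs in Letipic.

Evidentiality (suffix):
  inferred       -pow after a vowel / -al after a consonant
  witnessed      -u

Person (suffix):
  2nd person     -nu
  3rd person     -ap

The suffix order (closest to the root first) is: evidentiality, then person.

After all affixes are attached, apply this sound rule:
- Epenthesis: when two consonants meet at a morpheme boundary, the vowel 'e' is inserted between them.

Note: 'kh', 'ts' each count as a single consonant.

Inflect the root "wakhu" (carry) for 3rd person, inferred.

wakhupowap

Attach evidentiality inferred -pow (after vowel 'u') → wakhupow.
Attach person 3rd person -ap → wakhupowap.
Epenthesis: no change.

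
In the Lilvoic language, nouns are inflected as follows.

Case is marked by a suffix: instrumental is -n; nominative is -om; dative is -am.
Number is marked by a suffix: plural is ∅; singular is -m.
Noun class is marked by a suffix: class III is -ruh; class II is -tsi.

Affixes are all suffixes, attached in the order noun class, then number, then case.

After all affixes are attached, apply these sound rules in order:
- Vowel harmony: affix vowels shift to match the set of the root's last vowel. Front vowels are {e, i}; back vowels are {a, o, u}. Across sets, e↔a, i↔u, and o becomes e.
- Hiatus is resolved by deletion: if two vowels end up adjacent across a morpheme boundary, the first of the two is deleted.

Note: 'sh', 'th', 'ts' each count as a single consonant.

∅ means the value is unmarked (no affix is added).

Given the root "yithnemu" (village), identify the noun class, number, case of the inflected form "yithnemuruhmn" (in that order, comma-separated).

class III, singular, instrumental

Segment: yithnemu-ruh-m-n.
noun class: -ruh → class III.
number: -m → singular.
case: -n → instrumental.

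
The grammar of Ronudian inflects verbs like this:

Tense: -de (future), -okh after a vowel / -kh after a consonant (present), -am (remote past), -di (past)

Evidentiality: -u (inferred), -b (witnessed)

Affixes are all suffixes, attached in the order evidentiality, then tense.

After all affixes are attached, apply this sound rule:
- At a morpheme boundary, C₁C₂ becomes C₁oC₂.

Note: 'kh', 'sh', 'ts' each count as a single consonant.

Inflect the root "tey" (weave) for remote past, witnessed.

teyobam

Attach evidentiality witnessed -b → teyb.
Attach tense remote past -am → teybam.
Apply epenthesis: teybam → teyobam.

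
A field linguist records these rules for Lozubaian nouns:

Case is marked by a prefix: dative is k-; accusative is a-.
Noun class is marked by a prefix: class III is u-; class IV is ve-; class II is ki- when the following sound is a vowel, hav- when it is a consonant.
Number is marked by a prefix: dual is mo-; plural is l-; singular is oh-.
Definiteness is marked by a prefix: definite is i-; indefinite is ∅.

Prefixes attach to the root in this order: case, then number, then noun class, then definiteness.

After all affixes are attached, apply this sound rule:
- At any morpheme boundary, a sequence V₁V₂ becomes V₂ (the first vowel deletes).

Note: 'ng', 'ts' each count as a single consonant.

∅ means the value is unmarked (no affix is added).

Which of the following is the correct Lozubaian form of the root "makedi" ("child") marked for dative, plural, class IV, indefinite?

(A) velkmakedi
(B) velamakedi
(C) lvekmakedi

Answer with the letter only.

Attach case dative k- → kmakedi.
Attach number plural l- → lkmakedi.
Attach noun class class IV ve- → velkmakedi.
definiteness = indefinite: zero marking, form stays velkmakedi.
Vowel deletion: no change.
So the correct form is velkmakedi, option (A).
(C) lvekmakedi is wrong: it has the affixes in the wrong order.
(B) velamakedi is wrong: it uses accusative instead of dative for case.

A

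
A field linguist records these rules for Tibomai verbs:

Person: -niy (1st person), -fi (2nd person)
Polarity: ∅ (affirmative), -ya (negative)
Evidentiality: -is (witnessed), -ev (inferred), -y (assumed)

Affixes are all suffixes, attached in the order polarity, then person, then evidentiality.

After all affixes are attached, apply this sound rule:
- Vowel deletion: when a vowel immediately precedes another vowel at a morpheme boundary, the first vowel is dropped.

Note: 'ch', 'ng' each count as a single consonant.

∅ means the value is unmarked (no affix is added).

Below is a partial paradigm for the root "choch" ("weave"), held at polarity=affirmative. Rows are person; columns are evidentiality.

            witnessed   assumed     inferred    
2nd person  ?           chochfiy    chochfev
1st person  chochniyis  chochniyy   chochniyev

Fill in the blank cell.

chochfis

polarity = affirmative: zero marking, form stays choch.
Attach person 2nd person -fi → chochfi.
Attach evidentiality witnessed -is → chochfiis.
Apply vowel deletion: chochfiis → chochfis.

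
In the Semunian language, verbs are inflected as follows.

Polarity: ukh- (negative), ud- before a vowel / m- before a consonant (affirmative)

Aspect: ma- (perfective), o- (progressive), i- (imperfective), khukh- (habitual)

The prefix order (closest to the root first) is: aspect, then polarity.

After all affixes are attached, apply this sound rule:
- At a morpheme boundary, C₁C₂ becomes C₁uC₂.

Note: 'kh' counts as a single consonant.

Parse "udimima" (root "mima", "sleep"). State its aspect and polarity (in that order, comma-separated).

imperfective, affirmative

Segment: ud-i-mima.
aspect: i- → imperfective.
polarity: ud/m- → affirmative.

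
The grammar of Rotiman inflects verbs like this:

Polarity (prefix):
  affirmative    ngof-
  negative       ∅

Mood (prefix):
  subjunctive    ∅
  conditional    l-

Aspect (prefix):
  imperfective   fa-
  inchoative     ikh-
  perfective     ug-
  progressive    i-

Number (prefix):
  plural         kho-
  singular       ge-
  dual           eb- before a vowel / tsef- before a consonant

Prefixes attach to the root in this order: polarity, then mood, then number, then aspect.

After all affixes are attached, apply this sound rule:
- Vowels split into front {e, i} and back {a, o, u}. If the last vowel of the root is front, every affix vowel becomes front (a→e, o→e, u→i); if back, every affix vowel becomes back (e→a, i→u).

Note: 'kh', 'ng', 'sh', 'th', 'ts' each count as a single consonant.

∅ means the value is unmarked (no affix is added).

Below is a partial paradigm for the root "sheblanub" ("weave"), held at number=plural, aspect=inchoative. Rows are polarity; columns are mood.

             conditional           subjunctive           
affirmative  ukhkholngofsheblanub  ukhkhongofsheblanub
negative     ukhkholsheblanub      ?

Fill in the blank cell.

ukhkhosheblanub

polarity = negative: zero marking, form stays sheblanub.
mood = subjunctive: zero marking, form stays sheblanub.
Attach number plural kho- → khosheblanub.
Attach aspect inchoative ikh- → ikhkhosheblanub.
Apply vowel harmony: ikhkhosheblanub → ukhkhosheblanub.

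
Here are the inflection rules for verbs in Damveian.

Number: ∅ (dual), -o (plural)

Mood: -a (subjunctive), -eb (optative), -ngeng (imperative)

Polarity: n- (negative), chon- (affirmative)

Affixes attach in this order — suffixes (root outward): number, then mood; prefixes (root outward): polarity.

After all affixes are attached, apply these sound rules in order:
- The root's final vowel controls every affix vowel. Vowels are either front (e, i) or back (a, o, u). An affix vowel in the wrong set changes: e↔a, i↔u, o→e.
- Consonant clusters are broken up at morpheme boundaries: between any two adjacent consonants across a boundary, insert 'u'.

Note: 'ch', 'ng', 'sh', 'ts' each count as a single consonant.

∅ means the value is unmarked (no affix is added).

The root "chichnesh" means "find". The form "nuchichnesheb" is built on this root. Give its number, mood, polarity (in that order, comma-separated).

Segment: n-chichnesh-eb.
number: ∅ → dual.
mood: -eb → optative.
polarity: n- → negative.

dual, optative, negative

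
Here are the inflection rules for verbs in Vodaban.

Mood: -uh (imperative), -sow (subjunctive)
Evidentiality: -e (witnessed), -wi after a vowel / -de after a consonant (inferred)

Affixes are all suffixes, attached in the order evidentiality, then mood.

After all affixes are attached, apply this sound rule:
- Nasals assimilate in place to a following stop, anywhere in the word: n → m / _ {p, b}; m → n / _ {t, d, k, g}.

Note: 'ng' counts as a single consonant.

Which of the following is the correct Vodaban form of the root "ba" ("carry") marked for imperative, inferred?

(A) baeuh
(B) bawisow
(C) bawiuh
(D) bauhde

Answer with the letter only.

Attach evidentiality inferred -wi (after vowel 'a') → bawi.
Attach mood imperative -uh → bawiuh.
Nasal assimilation: no change.
So the correct form is bawiuh, option (C).
(B) bawisow is wrong: it uses subjunctive instead of imperative for mood.
(A) baeuh is wrong: it uses witnessed instead of inferred for evidentiality.
(D) bauhde is wrong: it has the affixes in the wrong order.

C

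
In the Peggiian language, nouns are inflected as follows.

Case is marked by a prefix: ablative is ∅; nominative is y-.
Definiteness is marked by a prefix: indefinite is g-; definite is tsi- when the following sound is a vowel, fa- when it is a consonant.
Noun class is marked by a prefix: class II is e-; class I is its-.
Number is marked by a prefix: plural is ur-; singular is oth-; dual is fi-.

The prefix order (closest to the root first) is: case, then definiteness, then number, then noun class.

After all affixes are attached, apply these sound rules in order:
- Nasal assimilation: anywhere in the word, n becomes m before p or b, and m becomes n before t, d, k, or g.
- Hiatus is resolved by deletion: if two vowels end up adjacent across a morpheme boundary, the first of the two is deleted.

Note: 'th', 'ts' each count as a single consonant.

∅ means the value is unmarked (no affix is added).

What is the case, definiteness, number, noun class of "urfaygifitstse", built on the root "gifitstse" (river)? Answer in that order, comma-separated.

Segment: e-ur-fa-y-gifitstse.
case: y- → nominative.
definiteness: tsi/fa- → definite.
number: ur- → plural.
noun class: e- → class II.

nominative, definite, plural, class II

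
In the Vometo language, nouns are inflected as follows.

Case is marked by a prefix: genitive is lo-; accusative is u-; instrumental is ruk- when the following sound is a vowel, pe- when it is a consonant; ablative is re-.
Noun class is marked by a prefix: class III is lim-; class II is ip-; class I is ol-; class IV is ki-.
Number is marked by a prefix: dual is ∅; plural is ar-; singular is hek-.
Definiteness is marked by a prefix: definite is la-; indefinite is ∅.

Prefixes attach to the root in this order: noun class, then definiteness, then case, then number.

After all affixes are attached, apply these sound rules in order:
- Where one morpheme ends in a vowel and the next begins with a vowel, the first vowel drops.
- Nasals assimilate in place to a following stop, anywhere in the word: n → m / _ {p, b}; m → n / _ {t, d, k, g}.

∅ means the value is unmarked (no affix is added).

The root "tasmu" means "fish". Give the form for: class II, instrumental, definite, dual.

Attach noun class class II ip- → iptasmu.
Attach definiteness definite la- → laiptasmu.
Attach case instrumental pe- (before consonant 'l') → pelaiptasmu.
number = dual: zero marking, form stays pelaiptasmu.
Apply vowel deletion: pelaiptasmu → peliptasmu.
Nasal assimilation: no change.

peliptasmu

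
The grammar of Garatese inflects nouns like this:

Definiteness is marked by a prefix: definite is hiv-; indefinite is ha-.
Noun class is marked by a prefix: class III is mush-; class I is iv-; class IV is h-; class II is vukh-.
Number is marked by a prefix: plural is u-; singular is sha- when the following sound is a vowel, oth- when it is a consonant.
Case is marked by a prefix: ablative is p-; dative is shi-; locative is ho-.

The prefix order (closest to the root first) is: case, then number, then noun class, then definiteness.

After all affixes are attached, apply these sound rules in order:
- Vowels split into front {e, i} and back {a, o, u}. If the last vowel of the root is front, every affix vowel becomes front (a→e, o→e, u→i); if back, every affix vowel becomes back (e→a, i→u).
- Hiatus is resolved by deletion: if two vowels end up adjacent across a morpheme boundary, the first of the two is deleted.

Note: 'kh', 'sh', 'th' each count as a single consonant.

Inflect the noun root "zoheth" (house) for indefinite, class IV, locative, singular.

hehethhezoheth

Attach case locative ho- → hozoheth.
Attach number singular oth- (before consonant 'h') → othhozoheth.
Attach noun class class IV h- → hothhozoheth.
Attach definiteness indefinite ha- → hahothhozoheth.
Apply vowel harmony: hahothhozoheth → hehethhezoheth.
Vowel deletion: no change.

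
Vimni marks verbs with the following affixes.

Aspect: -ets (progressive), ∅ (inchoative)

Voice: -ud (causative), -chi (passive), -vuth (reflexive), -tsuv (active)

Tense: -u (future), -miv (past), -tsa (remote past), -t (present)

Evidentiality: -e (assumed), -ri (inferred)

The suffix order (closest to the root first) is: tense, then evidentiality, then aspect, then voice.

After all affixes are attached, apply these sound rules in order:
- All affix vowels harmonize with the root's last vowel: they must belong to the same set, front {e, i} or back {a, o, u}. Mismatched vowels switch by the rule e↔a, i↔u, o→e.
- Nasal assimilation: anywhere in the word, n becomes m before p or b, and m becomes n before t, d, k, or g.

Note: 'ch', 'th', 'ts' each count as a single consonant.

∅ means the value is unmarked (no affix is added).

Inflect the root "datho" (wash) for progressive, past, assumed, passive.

dathomuvaatschu

Attach tense past -miv → dathomiv.
Attach evidentiality assumed -e → dathomive.
Attach aspect progressive -ets → dathomiveets.
Attach voice passive -chi → dathomiveetschi.
Apply vowel harmony: dathomiveetschi → dathomuvaatschu.
Nasal assimilation: no change.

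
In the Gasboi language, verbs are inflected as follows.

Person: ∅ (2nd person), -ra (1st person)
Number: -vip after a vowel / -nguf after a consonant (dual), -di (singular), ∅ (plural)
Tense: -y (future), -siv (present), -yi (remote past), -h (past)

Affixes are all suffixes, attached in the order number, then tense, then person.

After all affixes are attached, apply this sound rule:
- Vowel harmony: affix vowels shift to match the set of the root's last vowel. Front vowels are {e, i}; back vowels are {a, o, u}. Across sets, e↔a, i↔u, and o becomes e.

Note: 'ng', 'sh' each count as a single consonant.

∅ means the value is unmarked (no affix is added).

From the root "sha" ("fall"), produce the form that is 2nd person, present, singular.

shadusuv

Attach number singular -di → shadi.
Attach tense present -siv → shadisiv.
person = 2nd person: zero marking, form stays shadisiv.
Apply vowel harmony: shadisiv → shadusuv.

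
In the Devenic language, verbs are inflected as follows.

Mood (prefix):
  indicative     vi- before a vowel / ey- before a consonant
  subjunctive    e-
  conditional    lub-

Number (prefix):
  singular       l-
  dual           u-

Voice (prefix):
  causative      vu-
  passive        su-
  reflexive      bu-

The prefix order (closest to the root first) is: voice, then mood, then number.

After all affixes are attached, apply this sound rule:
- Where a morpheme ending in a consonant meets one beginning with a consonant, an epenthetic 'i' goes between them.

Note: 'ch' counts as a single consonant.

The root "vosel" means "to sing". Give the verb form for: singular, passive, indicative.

Attach voice passive su- → suvosel.
Attach mood indicative ey- (before consonant 's') → eysuvosel.
Attach number singular l- → leysuvosel.
Apply epenthesis: leysuvosel → leyisuvosel.

leyisuvosel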